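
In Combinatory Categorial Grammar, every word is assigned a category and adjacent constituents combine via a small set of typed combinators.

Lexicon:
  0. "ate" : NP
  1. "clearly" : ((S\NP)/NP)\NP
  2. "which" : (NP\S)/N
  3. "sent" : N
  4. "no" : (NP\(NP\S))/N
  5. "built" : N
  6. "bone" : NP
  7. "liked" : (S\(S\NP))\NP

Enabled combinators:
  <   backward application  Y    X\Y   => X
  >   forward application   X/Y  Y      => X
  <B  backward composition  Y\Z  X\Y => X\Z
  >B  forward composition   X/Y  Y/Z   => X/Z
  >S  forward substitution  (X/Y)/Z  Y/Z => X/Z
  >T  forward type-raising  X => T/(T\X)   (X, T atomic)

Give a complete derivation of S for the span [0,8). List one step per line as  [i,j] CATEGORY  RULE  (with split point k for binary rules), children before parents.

[0,1] NP  lex  "ate"
[1,2] ((S\NP)/NP)\NP  lex  "clearly"
[0,2] (S\NP)/NP  <  k=1
[2,3] (NP\S)/N  lex  "which"
[3,4] N  lex  "sent"
[2,4] NP\S  >  k=3
[4,5] (NP\(NP\S))/N  lex  "no"
[5,6] N  lex  "built"
[4,6] NP\(NP\S)  >  k=5
[2,6] NP  <  k=4
[0,6] S\NP  >  k=2
[6,7] NP  lex  "bone"
[7,8] (S\(S\NP))\NP  lex  "liked"
[6,8] S\(S\NP)  <  k=7
[0,8] S  <  k=6

[0,8] S   <
  [0,6] S\NP   >
    [0,2] (S\NP)/NP   <
      [0,1] "ate" : NP
      [1,2] "clearly" : ((S\NP)/NP)\NP
    [2,6] NP   <
      [2,4] NP\S   >
        [2,3] "which" : (NP\S)/N
        [3,4] "sent" : N
      [4,6] NP\(NP\S)   >
        [4,5] "no" : (NP\(NP\S))/N
        [5,6] "built" : N
  [6,8] S\(S\NP)   <
    [6,7] "bone" : NP
    [7,8] "liked" : (S\(S\NP))\NP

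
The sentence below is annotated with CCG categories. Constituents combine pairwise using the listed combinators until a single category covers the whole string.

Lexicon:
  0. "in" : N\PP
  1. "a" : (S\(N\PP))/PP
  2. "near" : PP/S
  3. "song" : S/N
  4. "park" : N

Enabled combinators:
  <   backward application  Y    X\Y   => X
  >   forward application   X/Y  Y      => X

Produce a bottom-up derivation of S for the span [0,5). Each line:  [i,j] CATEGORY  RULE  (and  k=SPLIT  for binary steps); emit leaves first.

[0,1] N\PP  lex  "in"
[1,2] (S\(N\PP))/PP  lex  "a"
[2,3] PP/S  lex  "near"
[3,4] S/N  lex  "song"
[4,5] N  lex  "park"
[3,5] S  >  k=4
[2,5] PP  >  k=3
[1,5] S\(N\PP)  >  k=2
[0,5] S  <  k=1

[0,5] S   <
  [0,1] "in" : N\PP
  [1,5] S\(N\PP)   >
    [1,2] "a" : (S\(N\PP))/PP
    [2,5] PP   >
      [2,3] "near" : PP/S
      [3,5] S   >
        [3,4] "song" : S/N
        [4,5] "park" : N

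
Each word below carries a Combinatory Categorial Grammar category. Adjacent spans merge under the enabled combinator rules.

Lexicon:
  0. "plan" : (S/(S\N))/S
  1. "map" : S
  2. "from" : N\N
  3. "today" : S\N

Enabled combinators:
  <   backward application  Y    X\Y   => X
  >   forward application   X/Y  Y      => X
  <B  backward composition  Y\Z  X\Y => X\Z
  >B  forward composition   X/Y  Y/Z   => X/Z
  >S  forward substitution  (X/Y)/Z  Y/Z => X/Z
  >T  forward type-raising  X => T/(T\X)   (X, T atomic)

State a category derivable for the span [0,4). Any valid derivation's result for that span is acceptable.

[0,4] S   >
  [0,2] S/(S\N)   >
    [0,1] "plan" : (S/(S\N))/S
    [1,2] "map" : S
  [2,4] S\N   <B
    [2,3] "from" : N\N
    [3,4] "today" : S\N

S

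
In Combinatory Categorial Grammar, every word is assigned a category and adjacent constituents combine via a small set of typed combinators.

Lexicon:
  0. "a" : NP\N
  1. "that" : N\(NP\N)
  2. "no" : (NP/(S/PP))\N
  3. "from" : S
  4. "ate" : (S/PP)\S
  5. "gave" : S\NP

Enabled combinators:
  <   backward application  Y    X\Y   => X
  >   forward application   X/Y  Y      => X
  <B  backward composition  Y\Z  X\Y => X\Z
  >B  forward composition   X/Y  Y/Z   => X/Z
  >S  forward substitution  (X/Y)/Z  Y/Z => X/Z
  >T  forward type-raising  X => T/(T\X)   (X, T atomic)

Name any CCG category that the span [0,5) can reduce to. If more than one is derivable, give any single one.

[0,6] S   <
  [0,5] NP   >
    [0,3] NP/(S/PP)   <
      [0,2] N   <
        [0,1] "a" : NP\N
        [1,2] "that" : N\(NP\N)
      [2,3] "no" : (NP/(S/PP))\N
    [3,5] S/PP   <
      [3,4] "from" : S
      [4,5] "ate" : (S/PP)\S
  [5,6] "gave" : S\NP

NP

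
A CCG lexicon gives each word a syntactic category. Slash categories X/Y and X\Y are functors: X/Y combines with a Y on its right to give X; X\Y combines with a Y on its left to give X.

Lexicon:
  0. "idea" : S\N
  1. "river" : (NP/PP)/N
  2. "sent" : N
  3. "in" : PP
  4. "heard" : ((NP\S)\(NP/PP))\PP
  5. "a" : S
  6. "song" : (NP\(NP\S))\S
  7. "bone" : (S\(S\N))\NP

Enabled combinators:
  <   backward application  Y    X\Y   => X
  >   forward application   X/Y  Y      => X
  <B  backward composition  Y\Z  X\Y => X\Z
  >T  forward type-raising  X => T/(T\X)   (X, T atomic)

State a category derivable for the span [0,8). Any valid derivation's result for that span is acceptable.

S

[0,8] S   <
  [0,1] "idea" : S\N
  [1,8] S\(S\N)   <
    [1,7] NP   <
      [1,5] NP\S   <
        [1,3] NP/PP   >
          [1,2] "river" : (NP/PP)/N
          [2,3] "sent" : N
        [3,5] (NP\S)\(NP/PP)   <
          [3,4] "in" : PP
          [4,5] "heard" : ((NP\S)\(NP/PP))\PP
      [5,7] NP\(NP\S)   <
        [5,6] "a" : S
        [6,7] "song" : (NP\(NP\S))\S
    [7,8] "bone" : (S\(S\N))\NP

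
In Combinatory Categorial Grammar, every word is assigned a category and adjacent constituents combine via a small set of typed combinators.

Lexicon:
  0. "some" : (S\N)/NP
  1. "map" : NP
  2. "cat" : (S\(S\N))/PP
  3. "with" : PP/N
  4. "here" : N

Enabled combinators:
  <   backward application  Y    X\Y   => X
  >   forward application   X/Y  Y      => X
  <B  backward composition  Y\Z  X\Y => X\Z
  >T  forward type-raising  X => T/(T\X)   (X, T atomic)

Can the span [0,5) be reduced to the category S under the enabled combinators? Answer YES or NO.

[0,5] S   <
  [0,2] S\N   >
    [0,1] "some" : (S\N)/NP
    [1,2] "map" : NP
  [2,5] S\(S\N)   >
    [2,3] "cat" : (S\(S\N))/PP
    [3,5] PP   >
      [3,4] "with" : PP/N
      [4,5] "here" : N

YES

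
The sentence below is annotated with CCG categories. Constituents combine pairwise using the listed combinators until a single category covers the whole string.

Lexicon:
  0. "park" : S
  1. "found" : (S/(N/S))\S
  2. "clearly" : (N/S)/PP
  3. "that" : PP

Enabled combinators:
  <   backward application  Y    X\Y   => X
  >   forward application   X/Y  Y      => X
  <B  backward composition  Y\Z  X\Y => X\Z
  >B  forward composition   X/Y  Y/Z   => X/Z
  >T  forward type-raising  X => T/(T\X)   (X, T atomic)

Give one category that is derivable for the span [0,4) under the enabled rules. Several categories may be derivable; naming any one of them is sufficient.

[0,4] S   >
  [0,2] S/(N/S)   <
    [0,1] "park" : S
    [1,2] "found" : (S/(N/S))\S
  [2,4] N/S   >
    [2,3] "clearly" : (N/S)/PP
    [3,4] "that" : PP

S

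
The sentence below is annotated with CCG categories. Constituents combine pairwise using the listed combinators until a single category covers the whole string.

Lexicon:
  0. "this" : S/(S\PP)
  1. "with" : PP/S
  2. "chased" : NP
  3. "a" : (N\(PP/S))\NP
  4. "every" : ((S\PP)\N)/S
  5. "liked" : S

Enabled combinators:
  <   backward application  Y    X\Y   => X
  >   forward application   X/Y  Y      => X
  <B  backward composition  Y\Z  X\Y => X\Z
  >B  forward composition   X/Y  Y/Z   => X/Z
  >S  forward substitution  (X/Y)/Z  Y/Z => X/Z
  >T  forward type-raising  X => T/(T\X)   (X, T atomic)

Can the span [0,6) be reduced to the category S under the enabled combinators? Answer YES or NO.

[0,6] S   >
  [0,1] "this" : S/(S\PP)
  [1,6] S\PP   <
    [1,4] N   <
      [1,2] "with" : PP/S
      [2,4] N\(PP/S)   <
        [2,3] "chased" : NP
        [3,4] "a" : (N\(PP/S))\NP
    [4,6] (S\PP)\N   >
      [4,5] "every" : ((S\PP)\N)/S
      [5,6] "liked" : S

YES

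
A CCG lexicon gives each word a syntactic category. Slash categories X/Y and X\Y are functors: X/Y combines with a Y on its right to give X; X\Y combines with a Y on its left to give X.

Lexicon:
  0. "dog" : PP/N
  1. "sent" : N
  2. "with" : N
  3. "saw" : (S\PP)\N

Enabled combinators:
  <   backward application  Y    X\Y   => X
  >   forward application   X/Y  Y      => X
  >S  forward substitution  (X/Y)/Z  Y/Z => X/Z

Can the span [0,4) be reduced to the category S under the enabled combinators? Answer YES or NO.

[0,4] S   <
  [0,2] PP   >
    [0,1] "dog" : PP/N
    [1,2] "sent" : N
  [2,4] S\PP   <
    [2,3] "with" : N
    [3,4] "saw" : (S\PP)\N

YES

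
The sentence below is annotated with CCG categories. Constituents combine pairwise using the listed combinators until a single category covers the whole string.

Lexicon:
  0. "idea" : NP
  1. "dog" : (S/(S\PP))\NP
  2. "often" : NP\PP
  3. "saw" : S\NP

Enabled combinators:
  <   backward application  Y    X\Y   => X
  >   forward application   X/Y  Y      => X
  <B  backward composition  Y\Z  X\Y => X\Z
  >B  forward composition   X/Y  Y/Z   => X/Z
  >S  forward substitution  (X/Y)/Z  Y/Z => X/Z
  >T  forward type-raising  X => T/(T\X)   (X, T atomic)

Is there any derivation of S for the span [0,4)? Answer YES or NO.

YES

[0,4] S   >
  [0,2] S/(S\PP)   <
    [0,1] "idea" : NP
    [1,2] "dog" : (S/(S\PP))\NP
  [2,4] S\PP   <B
    [2,3] "often" : NP\PP
    [3,4] "saw" : S\NP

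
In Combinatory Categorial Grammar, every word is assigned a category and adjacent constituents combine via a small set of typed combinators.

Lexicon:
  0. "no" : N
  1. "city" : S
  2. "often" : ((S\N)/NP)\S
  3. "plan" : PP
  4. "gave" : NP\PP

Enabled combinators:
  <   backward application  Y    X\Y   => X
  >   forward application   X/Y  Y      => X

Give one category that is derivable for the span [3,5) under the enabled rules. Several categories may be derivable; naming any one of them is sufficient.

[0,5] S   <
  [0,1] "no" : N
  [1,5] S\N   >
    [1,3] (S\N)/NP   <
      [1,2] "city" : S
      [2,3] "often" : ((S\N)/NP)\S
    [3,5] NP   <
      [3,4] "plan" : PP
      [4,5] "gave" : NP\PP

NP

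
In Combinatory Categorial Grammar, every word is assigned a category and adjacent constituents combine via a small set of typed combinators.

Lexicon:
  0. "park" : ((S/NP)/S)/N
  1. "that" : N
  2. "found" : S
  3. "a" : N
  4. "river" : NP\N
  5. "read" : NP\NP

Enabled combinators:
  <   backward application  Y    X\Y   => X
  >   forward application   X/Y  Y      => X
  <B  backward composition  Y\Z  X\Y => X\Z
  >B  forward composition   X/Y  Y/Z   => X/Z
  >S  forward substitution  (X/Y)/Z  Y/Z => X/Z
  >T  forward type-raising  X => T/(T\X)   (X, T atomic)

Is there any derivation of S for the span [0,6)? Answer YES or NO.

YES

[0,6] S   >
  [0,3] S/NP   >
    [0,2] (S/NP)/S   >
      [0,1] "park" : ((S/NP)/S)/N
      [1,2] "that" : N
    [2,3] "found" : S
  [3,6] NP   >
    [3,4] NP/(NP\N)   >T
      [3,4] "a" : N
    [4,6] NP\N   <B
      [4,5] "river" : NP\N
      [5,6] "read" : NP\NP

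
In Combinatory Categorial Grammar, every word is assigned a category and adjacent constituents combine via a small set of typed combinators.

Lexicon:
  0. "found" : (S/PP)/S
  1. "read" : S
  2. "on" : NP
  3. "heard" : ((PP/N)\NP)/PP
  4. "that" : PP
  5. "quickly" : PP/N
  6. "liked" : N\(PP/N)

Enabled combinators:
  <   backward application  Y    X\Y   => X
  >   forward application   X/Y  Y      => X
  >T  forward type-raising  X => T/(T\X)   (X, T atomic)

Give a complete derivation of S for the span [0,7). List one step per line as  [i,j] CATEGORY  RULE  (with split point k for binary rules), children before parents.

[0,1] (S/PP)/S  lex  "found"
[1,2] S  lex  "read"
[0,2] S/PP  >  k=1
[2,3] NP  lex  "on"
[3,4] ((PP/N)\NP)/PP  lex  "heard"
[4,5] PP  lex  "that"
[3,5] (PP/N)\NP  >  k=4
[2,5] PP/N  <  k=3
[5,6] PP/N  lex  "quickly"
[6,7] N\(PP/N)  lex  "liked"
[5,7] N  <  k=6
[2,7] PP  >  k=5
[0,7] S  >  k=2

[0,7] S   >
  [0,2] S/PP   >
    [0,1] "found" : (S/PP)/S
    [1,2] "read" : S
  [2,7] PP   >
    [2,5] PP/N   <
      [2,3] "on" : NP
      [3,5] (PP/N)\NP   >
        [3,4] "heard" : ((PP/N)\NP)/PP
        [4,5] "that" : PP
    [5,7] N   <
      [5,6] "quickly" : PP/N
      [6,7] "liked" : N\(PP/N)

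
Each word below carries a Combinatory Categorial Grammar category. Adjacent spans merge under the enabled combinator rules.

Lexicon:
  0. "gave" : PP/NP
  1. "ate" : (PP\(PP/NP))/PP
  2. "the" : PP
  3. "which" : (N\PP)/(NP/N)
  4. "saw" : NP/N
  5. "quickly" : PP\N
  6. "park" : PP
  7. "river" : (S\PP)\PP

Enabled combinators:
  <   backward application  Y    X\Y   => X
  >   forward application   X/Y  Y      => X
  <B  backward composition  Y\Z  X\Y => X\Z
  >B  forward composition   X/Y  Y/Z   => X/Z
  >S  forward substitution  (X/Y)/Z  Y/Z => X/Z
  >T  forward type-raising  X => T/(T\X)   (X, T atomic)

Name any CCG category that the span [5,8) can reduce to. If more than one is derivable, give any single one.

[0,8] S   <
  [0,3] PP   <
    [0,1] "gave" : PP/NP
    [1,3] PP\(PP/NP)   >
      [1,2] "ate" : (PP\(PP/NP))/PP
      [2,3] "the" : PP
  [3,8] S\PP   <B
    [3,5] N\PP   >
      [3,4] "which" : (N\PP)/(NP/N)
      [4,5] "saw" : NP/N
    [5,8] S\N   <B
      [5,6] "quickly" : PP\N
      [6,8] S\PP   <
        [6,7] "park" : PP
        [7,8] "river" : (S\PP)\PP

S\N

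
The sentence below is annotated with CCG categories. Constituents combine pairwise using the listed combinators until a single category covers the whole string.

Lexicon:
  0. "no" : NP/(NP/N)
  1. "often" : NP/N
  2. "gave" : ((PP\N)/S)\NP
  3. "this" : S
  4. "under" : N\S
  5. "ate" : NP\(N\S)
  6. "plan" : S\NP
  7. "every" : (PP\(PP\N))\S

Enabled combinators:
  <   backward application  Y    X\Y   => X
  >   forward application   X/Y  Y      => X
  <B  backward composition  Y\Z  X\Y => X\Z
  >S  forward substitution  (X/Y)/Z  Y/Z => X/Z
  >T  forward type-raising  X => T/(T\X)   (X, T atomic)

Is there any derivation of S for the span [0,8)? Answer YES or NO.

NO

NP/(NP/N) NP/N ((PP\N)/S)\NP S N\S NP\(N\S) S\NP (PP\(PP\N))\S
CKY chart[0,8] = {N/(N\PP), NP/(NP\PP), PP, PP/(PP\PP), S/(S\PP)}; S ∉ chart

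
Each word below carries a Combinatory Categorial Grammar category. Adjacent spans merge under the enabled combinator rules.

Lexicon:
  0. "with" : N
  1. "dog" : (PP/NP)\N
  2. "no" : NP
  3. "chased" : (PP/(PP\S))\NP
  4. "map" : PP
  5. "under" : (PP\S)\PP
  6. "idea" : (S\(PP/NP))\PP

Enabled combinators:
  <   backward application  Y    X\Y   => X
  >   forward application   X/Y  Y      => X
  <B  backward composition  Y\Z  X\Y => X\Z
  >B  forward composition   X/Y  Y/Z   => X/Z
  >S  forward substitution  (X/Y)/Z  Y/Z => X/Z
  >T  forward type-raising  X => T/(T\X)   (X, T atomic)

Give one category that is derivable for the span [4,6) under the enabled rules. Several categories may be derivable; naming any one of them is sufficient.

[0,7] S   <
  [0,2] PP/NP   <
    [0,1] "with" : N
    [1,2] "dog" : (PP/NP)\N
  [2,7] S\(PP/NP)   <
    [2,6] PP   >
      [2,4] PP/(PP\S)   <
        [2,3] "no" : NP
        [3,4] "chased" : (PP/(PP\S))\NP
      [4,6] PP\S   <
        [4,5] "map" : PP
        [5,6] "under" : (PP\S)\PP
    [6,7] "idea" : (S\(PP/NP))\PP

PP\S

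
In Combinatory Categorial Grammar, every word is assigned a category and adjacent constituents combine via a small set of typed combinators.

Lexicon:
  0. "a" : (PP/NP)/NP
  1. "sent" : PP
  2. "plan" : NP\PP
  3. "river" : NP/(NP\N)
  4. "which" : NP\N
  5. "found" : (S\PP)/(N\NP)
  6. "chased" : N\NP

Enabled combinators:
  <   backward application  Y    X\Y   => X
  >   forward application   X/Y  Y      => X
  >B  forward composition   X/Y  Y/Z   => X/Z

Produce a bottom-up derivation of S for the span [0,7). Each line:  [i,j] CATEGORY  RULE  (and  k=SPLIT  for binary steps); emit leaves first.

[0,7] S   <
  [0,5] PP   >
    [0,3] PP/NP   >
      [0,1] "a" : (PP/NP)/NP
      [1,3] NP   <
        [1,2] "sent" : PP
        [2,3] "plan" : NP\PP
    [3,5] NP   >
      [3,4] "river" : NP/(NP\N)
      [4,5] "which" : NP\N
  [5,7] S\PP   >
    [5,6] "found" : (S\PP)/(N\NP)
    [6,7] "chased" : N\NP

[0,1] (PP/NP)/NP  lex  "a"
[1,2] PP  lex  "sent"
[2,3] NP\PP  lex  "plan"
[1,3] NP  <  k=2
[0,3] PP/NP  >  k=1
[3,4] NP/(NP\N)  lex  "river"
[4,5] NP\N  lex  "which"
[3,5] NP  >  k=4
[0,5] PP  >  k=3
[5,6] (S\PP)/(N\NP)  lex  "found"
[6,7] N\NP  lex  "chased"
[5,7] S\PP  >  k=6
[0,7] S  <  k=5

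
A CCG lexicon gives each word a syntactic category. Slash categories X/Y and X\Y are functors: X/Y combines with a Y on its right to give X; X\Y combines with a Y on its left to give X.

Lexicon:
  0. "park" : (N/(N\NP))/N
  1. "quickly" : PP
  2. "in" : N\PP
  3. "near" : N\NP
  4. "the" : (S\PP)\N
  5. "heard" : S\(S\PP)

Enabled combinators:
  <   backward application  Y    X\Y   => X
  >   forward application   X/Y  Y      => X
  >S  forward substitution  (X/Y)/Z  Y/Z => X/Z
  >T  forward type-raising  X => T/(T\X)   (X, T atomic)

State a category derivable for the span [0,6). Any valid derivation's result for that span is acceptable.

S

[0,6] S   <
  [0,5] S\PP   <
    [0,4] N   >
      [0,3] N/(N\NP)   >
        [0,1] "park" : (N/(N\NP))/N
        [1,3] N   >
          [1,2] N/(N\PP)   >T
            [1,2] "quickly" : PP
          [2,3] "in" : N\PP
      [3,4] "near" : N\NP
    [4,5] "the" : (S\PP)\N
  [5,6] "heard" : S\(S\PP)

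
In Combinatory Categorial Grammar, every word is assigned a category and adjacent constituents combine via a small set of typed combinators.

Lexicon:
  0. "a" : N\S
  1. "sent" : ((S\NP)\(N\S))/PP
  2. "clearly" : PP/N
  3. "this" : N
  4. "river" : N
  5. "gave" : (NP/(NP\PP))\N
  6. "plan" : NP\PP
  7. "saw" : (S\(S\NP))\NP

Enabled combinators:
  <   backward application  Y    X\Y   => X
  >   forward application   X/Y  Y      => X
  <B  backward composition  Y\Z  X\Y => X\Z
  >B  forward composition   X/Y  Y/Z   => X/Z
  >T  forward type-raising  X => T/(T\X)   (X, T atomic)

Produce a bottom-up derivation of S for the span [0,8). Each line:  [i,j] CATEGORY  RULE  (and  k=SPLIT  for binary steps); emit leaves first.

[0,8] S   <
  [0,4] S\NP   <
    [0,1] "a" : N\S
    [1,4] (S\NP)\(N\S)   >
      [1,2] "sent" : ((S\NP)\(N\S))/PP
      [2,4] PP   >
        [2,3] "clearly" : PP/N
        [3,4] "this" : N
  [4,8] S\(S\NP)   <
    [4,7] NP   >
      [4,6] NP/(NP\PP)   <
        [4,5] "river" : N
        [5,6] "gave" : (NP/(NP\PP))\N
      [6,7] "plan" : NP\PP
    [7,8] "saw" : (S\(S\NP))\NP

[0,1] N\S  lex  "a"
[1,2] ((S\NP)\(N\S))/PP  lex  "sent"
[2,3] PP/N  lex  "clearly"
[3,4] N  lex  "this"
[2,4] PP  >  k=3
[1,4] (S\NP)\(N\S)  >  k=2
[0,4] S\NP  <  k=1
[4,5] N  lex  "river"
[5,6] (NP/(NP\PP))\N  lex  "gave"
[4,6] NP/(NP\PP)  <  k=5
[6,7] NP\PP  lex  "plan"
[4,7] NP  >  k=6
[7,8] (S\(S\NP))\NP  lex  "saw"
[4,8] S\(S\NP)  <  k=7
[0,8] S  <  k=4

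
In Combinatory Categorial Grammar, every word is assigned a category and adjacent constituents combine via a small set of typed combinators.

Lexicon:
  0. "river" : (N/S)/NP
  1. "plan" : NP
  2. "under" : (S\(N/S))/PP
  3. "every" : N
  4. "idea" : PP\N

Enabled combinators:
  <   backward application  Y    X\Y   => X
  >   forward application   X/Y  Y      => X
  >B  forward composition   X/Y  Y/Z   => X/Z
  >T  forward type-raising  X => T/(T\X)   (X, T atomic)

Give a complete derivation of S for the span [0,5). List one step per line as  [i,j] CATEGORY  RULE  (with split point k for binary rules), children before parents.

[0,5] S   <
  [0,2] N/S   >
    [0,1] "river" : (N/S)/NP
    [1,2] "plan" : NP
  [2,5] S\(N/S)   >
    [2,3] "under" : (S\(N/S))/PP
    [3,5] PP   >
      [3,4] PP/(PP\N)   >T
        [3,4] "every" : N
      [4,5] "idea" : PP\N

[0,1] (N/S)/NP  lex  "river"
[1,2] NP  lex  "plan"
[0,2] N/S  >  k=1
[2,3] (S\(N/S))/PP  lex  "under"
[3,4] N  lex  "every"
[3,4] PP/(PP\N)  >T
[4,5] PP\N  lex  "idea"
[3,5] PP  >  k=4
[2,5] S\(N/S)  >  k=3
[0,5] S  <  k=2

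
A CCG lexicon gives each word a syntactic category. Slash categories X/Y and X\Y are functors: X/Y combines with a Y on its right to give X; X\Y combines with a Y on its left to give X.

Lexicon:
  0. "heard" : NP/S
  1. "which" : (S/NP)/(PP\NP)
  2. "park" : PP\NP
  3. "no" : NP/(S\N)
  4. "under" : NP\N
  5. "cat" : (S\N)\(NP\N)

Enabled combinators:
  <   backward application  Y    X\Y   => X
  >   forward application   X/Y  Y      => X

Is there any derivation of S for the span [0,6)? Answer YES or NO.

NP/S (S/NP)/(PP\NP) PP\NP NP/(S\N) NP\N (S\N)\(NP\N)
CKY chart[0,6] = {NP}; S ∉ chart

NO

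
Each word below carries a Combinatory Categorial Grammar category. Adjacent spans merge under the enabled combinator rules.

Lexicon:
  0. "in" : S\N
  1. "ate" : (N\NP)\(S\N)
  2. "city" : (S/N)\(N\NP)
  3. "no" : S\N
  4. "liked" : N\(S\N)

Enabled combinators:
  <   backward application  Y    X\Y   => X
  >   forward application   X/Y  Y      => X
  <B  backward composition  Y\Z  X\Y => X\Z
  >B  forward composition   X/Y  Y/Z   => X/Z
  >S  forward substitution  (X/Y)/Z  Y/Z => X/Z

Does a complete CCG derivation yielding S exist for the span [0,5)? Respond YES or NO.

YES

[0,5] S   >
  [0,3] S/N   <
    [0,2] N\NP   <
      [0,1] "in" : S\N
      [1,2] "ate" : (N\NP)\(S\N)
    [2,3] "city" : (S/N)\(N\NP)
  [3,5] N   <
    [3,4] "no" : S\N
    [4,5] "liked" : N\(S\N)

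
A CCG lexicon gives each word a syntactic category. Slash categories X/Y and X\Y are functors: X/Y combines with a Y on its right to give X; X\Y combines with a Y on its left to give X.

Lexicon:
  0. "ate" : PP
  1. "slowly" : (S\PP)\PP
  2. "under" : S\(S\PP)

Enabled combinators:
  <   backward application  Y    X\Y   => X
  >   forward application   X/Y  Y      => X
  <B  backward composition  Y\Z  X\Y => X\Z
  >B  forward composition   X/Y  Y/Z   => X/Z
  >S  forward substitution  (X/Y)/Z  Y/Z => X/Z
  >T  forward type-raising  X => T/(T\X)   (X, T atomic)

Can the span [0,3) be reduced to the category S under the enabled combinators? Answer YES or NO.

YES

[0,3] S   <
  [0,2] S\PP   <
    [0,1] "ate" : PP
    [1,2] "slowly" : (S\PP)\PP
  [2,3] "under" : S\(S\PP)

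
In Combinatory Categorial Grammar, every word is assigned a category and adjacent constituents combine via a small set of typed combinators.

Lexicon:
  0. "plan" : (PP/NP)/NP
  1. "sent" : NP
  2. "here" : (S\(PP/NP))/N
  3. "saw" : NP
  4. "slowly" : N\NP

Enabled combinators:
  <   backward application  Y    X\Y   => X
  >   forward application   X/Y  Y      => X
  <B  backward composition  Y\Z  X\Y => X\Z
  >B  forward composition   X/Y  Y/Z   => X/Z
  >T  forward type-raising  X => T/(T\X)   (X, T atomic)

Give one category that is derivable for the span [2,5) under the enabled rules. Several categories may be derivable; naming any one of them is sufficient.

[0,5] S   <
  [0,2] PP/NP   >
    [0,1] "plan" : (PP/NP)/NP
    [1,2] "sent" : NP
  [2,5] S\(PP/NP)   >
    [2,3] "here" : (S\(PP/NP))/N
    [3,5] N   <
      [3,4] "saw" : NP
      [4,5] "slowly" : N\NP

S\(PP/NP)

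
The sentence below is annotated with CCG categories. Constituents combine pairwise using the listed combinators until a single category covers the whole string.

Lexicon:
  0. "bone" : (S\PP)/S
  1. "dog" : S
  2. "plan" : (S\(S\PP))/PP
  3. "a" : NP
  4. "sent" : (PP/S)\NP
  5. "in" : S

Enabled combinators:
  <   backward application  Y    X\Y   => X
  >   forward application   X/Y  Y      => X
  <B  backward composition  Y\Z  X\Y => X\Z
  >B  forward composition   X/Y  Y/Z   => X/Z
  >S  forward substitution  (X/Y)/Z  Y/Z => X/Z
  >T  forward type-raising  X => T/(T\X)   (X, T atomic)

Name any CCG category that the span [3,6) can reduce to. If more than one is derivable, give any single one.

[0,6] S   <
  [0,2] S\PP   >
    [0,1] "bone" : (S\PP)/S
    [1,2] "dog" : S
  [2,6] S\(S\PP)   >
    [2,3] "plan" : (S\(S\PP))/PP
    [3,6] PP   >
      [3,5] PP/S   <
        [3,4] "a" : NP
        [4,5] "sent" : (PP/S)\NP
      [5,6] "in" : S

PP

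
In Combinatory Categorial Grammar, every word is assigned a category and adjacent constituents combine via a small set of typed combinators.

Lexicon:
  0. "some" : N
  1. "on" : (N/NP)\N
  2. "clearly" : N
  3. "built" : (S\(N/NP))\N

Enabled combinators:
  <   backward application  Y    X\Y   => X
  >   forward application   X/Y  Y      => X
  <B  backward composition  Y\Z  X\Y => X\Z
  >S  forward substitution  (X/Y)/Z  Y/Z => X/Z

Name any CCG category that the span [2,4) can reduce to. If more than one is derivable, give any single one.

[0,4] S   <
  [0,2] N/NP   <
    [0,1] "some" : N
    [1,2] "on" : (N/NP)\N
  [2,4] S\(N/NP)   <
    [2,3] "clearly" : N
    [3,4] "built" : (S\(N/NP))\N

S\(N/NP)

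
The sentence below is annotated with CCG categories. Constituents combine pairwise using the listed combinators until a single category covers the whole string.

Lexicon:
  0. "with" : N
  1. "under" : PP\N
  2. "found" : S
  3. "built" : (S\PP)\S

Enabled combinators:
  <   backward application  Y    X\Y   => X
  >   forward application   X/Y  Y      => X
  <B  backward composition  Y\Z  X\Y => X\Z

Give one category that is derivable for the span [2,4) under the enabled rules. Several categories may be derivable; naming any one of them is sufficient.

[0,4] S   <
  [0,2] PP   <
    [0,1] "with" : N
    [1,2] "under" : PP\N
  [2,4] S\PP   <
    [2,3] "found" : S
    [3,4] "built" : (S\PP)\S

S\PP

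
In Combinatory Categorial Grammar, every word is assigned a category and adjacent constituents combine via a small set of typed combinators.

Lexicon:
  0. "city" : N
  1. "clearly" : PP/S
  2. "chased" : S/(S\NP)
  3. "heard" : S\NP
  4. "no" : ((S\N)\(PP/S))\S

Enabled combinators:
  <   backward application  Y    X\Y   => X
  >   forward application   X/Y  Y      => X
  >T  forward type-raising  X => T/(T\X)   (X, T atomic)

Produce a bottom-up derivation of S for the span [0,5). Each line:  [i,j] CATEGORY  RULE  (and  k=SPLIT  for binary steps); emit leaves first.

[0,1] N  lex  "city"
[0,1] S/(S\N)  >T
[1,2] PP/S  lex  "clearly"
[2,3] S/(S\NP)  lex  "chased"
[3,4] S\NP  lex  "heard"
[2,4] S  >  k=3
[4,5] ((S\N)\(PP/S))\S  lex  "no"
[2,5] (S\N)\(PP/S)  <  k=4
[1,5] S\N  <  k=2
[0,5] S  >  k=1

[0,5] S   >
  [0,1] S/(S\N)   >T
    [0,1] "city" : N
  [1,5] S\N   <
    [1,2] "clearly" : PP/S
    [2,5] (S\N)\(PP/S)   <
      [2,4] S   >
        [2,3] "chased" : S/(S\NP)
        [3,4] "heard" : S\NP
      [4,5] "no" : ((S\N)\(PP/S))\S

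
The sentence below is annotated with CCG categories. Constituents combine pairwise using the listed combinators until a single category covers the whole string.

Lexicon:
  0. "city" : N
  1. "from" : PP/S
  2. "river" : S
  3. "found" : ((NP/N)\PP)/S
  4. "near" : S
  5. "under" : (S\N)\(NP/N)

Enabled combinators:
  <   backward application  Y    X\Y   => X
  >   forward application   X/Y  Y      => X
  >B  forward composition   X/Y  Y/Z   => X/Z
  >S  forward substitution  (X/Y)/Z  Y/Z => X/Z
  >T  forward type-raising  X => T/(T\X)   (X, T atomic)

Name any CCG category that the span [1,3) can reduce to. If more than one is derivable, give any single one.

[0,6] S   >
  [0,1] S/(S\N)   >T
    [0,1] "city" : N
  [1,6] S\N   <
    [1,5] NP/N   <
      [1,3] PP   >
        [1,2] "from" : PP/S
        [2,3] "river" : S
      [3,5] (NP/N)\PP   >
        [3,4] "found" : ((NP/N)\PP)/S
        [4,5] "near" : S
    [5,6] "under" : (S\N)\(NP/N)

PP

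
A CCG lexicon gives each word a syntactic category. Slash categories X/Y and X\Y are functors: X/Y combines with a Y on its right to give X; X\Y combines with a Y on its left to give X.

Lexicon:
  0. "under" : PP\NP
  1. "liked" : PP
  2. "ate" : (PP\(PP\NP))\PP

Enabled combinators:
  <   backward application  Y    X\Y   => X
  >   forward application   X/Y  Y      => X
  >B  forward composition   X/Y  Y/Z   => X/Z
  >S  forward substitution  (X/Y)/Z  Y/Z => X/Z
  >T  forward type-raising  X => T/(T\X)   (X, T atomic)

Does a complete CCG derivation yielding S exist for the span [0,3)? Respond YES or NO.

PP\NP PP (PP\(PP\NP))\PP
CKY chart[0,3] = {N/(N\PP), NP/(NP\PP), PP, PP/(PP\PP), S/(S\PP)}; S ∉ chart

NO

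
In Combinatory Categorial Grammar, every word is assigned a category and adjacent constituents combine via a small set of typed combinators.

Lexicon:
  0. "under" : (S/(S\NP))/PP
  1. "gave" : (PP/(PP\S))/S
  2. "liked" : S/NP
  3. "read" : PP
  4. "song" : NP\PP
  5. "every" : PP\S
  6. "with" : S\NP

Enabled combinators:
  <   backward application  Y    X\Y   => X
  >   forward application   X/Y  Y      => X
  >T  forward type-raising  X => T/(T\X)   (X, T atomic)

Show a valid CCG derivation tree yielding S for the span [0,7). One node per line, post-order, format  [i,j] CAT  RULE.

[0,1] (S/(S\NP))/PP  lex  "under"
[1,2] (PP/(PP\S))/S  lex  "gave"
[2,3] S/NP  lex  "liked"
[3,4] PP  lex  "read"
[3,4] NP/(NP\PP)  >T
[4,5] NP\PP  lex  "song"
[3,5] NP  >  k=4
[2,5] S  >  k=3
[1,5] PP/(PP\S)  >  k=2
[5,6] PP\S  lex  "every"
[1,6] PP  >  k=5
[0,6] S/(S\NP)  >  k=1
[6,7] S\NP  lex  "with"
[0,7] S  >  k=6

[0,7] S   >
  [0,6] S/(S\NP)   >
    [0,1] "under" : (S/(S\NP))/PP
    [1,6] PP   >
      [1,5] PP/(PP\S)   >
        [1,2] "gave" : (PP/(PP\S))/S
        [2,5] S   >
          [2,3] "liked" : S/NP
          [3,5] NP   >
            [3,4] NP/(NP\PP)   >T
              [3,4] "read" : PP
            [4,5] "song" : NP\PP
      [5,6] "every" : PP\S
  [6,7] "with" : S\NP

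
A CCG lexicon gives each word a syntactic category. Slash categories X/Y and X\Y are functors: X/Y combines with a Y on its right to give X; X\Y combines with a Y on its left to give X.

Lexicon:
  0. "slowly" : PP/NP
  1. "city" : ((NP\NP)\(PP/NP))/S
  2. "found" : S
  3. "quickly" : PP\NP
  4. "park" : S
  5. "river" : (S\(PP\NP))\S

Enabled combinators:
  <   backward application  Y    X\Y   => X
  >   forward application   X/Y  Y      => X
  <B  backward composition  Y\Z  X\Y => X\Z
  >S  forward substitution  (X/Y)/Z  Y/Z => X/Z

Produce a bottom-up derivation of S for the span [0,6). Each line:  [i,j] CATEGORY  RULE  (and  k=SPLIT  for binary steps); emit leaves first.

[0,6] S   <
  [0,4] PP\NP   <B
    [0,3] NP\NP   <
      [0,1] "slowly" : PP/NP
      [1,3] (NP\NP)\(PP/NP)   >
        [1,2] "city" : ((NP\NP)\(PP/NP))/S
        [2,3] "found" : S
    [3,4] "quickly" : PP\NP
  [4,6] S\(PP\NP)   <
    [4,5] "park" : S
    [5,6] "river" : (S\(PP\NP))\S

[0,1] PP/NP  lex  "slowly"
[1,2] ((NP\NP)\(PP/NP))/S  lex  "city"
[2,3] S  lex  "found"
[1,3] (NP\NP)\(PP/NP)  >  k=2
[0,3] NP\NP  <  k=1
[3,4] PP\NP  lex  "quickly"
[0,4] PP\NP  <B  k=3
[4,5] S  lex  "park"
[5,6] (S\(PP\NP))\S  lex  "river"
[4,6] S\(PP\NP)  <  k=5
[0,6] S  <  k=4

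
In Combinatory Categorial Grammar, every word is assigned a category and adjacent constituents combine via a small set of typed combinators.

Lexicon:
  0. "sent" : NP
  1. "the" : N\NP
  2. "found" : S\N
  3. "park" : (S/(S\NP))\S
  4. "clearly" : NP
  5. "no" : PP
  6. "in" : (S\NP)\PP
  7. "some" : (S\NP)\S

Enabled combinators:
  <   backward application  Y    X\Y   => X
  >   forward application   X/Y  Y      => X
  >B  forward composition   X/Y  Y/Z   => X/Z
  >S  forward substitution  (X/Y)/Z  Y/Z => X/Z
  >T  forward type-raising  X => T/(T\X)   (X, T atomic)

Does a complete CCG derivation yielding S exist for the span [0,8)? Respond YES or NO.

YES

[0,8] S   >
  [0,4] S/(S\NP)   <
    [0,3] S   <
      [0,2] N   >
        [0,1] N/(N\NP)   >T
          [0,1] "sent" : NP
        [1,2] "the" : N\NP
      [2,3] "found" : S\N
    [3,4] "park" : (S/(S\NP))\S
  [4,8] S\NP   <
    [4,7] S   <
      [4,5] "clearly" : NP
      [5,7] S\NP   <
        [5,6] "no" : PP
        [6,7] "in" : (S\NP)\PP
    [7,8] "some" : (S\NP)\S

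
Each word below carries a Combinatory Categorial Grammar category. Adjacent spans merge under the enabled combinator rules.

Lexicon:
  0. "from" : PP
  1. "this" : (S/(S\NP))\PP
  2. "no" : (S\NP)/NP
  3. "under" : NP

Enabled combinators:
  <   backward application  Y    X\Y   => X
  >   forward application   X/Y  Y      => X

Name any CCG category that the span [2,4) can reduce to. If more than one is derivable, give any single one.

[0,4] S   >
  [0,2] S/(S\NP)   <
    [0,1] "from" : PP
    [1,2] "this" : (S/(S\NP))\PP
  [2,4] S\NP   >
    [2,3] "no" : (S\NP)/NP
    [3,4] "under" : NP

S\NP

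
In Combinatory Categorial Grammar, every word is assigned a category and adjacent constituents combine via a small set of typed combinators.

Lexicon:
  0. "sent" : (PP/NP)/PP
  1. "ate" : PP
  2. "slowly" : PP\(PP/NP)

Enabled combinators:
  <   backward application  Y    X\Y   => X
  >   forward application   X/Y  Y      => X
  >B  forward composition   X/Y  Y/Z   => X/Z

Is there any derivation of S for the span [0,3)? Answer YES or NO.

NO

(PP/NP)/PP PP PP\(PP/NP)
CKY chart[0,3] = {PP}; S ∉ chart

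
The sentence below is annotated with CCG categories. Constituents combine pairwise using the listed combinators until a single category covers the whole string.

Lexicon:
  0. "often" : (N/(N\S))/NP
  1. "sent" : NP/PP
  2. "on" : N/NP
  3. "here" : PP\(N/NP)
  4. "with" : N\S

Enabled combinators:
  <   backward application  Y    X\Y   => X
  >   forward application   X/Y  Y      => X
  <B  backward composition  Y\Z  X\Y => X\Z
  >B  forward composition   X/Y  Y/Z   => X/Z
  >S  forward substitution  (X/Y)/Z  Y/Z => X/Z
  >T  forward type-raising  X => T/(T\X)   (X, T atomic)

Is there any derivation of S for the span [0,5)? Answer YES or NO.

(N/(N\S))/NP NP/PP N/NP PP\(N/NP) N\S
CKY chart[0,5] = {N, N/(N\N), NP/(NP\N), PP/(PP\N), S/(S\N)}; S ∉ chart

NO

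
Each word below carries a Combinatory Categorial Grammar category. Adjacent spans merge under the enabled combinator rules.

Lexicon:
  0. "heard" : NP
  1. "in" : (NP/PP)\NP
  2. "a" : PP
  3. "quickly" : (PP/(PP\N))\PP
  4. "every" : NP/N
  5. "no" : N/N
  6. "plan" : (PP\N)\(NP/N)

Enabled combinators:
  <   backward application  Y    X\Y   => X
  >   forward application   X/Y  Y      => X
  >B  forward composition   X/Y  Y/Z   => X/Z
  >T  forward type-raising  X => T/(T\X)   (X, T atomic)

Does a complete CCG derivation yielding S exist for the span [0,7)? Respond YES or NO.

NP (NP/PP)\NP PP (PP/(PP\N))\PP NP/N N/N (PP\N)\(NP/N)
CKY chart[0,7] = {N/(N\NP), NP, NP/(NP\NP), NP/(PP\PP), PP/(PP\NP), S/(S\NP)}; S ∉ chart

NO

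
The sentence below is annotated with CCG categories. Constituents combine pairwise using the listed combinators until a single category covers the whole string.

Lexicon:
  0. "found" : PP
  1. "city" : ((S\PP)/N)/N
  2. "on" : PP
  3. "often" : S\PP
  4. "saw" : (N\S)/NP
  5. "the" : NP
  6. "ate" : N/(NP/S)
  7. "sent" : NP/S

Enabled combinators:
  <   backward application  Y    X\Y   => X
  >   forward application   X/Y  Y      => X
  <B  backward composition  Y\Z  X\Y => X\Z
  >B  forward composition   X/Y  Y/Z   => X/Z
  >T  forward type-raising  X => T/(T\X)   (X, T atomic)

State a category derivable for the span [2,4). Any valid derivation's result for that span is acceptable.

S

[0,8] S   <
  [0,1] "found" : PP
  [1,8] S\PP   >
    [1,6] (S\PP)/N   >
      [1,2] "city" : ((S\PP)/N)/N
      [2,6] N   <
        [2,4] S   >
          [2,3] S/(S\PP)   >T
            [2,3] "on" : PP
          [3,4] "often" : S\PP
        [4,6] N\S   >
          [4,5] "saw" : (N\S)/NP
          [5,6] "the" : NP
    [6,8] N   >
      [6,7] "ate" : N/(NP/S)
      [7,8] "sent" : NP/S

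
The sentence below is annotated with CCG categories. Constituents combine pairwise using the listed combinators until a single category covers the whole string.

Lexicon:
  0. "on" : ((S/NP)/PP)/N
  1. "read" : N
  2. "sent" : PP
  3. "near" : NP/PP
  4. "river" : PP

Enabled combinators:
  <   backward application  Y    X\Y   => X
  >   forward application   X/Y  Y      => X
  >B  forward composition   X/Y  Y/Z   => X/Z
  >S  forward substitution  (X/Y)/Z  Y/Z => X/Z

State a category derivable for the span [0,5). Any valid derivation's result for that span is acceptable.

S

[0,5] S   >
  [0,3] S/NP   >
    [0,2] (S/NP)/PP   >
      [0,1] "on" : ((S/NP)/PP)/N
      [1,2] "read" : N
    [2,3] "sent" : PP
  [3,5] NP   >
    [3,4] "near" : NP/PP
    [4,5] "river" : PP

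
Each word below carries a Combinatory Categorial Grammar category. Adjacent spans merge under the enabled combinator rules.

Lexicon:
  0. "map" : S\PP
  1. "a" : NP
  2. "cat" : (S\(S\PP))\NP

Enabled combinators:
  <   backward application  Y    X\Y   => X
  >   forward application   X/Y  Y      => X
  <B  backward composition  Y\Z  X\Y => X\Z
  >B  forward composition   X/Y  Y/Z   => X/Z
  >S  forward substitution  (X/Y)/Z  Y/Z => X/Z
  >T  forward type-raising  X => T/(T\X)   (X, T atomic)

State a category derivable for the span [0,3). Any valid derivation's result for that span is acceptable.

S

[0,3] S   <
  [0,1] "map" : S\PP
  [1,3] S\(S\PP)   <
    [1,2] "a" : NP
    [2,3] "cat" : (S\(S\PP))\NP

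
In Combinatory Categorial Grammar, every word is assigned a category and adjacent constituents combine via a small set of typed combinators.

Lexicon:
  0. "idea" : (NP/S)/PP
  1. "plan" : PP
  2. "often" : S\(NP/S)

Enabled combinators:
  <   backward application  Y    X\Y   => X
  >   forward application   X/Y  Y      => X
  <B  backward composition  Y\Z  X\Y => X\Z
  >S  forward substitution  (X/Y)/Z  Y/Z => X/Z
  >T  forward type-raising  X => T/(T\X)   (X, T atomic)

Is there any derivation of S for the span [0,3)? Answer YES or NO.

YES

[0,3] S   <
  [0,2] NP/S   >
    [0,1] "idea" : (NP/S)/PP
    [1,2] "plan" : PP
  [2,3] "often" : S\(NP/S)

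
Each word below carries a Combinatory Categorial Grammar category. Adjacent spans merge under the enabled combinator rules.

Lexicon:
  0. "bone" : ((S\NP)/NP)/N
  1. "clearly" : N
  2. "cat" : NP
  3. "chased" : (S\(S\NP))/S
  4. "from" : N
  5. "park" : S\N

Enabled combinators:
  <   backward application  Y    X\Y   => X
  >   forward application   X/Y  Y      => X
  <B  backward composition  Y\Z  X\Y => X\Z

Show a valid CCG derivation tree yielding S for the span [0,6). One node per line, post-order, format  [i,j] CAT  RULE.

[0,6] S   <
  [0,3] S\NP   >
    [0,2] (S\NP)/NP   >
      [0,1] "bone" : ((S\NP)/NP)/N
      [1,2] "clearly" : N
    [2,3] "cat" : NP
  [3,6] S\(S\NP)   >
    [3,4] "chased" : (S\(S\NP))/S
    [4,6] S   <
      [4,5] "from" : N
      [5,6] "park" : S\N

[0,1] ((S\NP)/NP)/N  lex  "bone"
[1,2] N  lex  "clearly"
[0,2] (S\NP)/NP  >  k=1
[2,3] NP  lex  "cat"
[0,3] S\NP  >  k=2
[3,4] (S\(S\NP))/S  lex  "chased"
[4,5] N  lex  "from"
[5,6] S\N  lex  "park"
[4,6] S  <  k=5
[3,6] S\(S\NP)  >  k=4
[0,6] S  <  k=3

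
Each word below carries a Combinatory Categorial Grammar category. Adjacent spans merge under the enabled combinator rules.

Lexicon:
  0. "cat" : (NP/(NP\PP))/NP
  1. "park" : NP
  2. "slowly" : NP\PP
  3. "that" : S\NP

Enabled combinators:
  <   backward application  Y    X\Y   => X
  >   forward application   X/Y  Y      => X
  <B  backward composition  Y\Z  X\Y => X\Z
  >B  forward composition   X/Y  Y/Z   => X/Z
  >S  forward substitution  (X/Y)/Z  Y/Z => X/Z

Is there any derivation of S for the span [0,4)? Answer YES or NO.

YES

[0,4] S   <
  [0,3] NP   >
    [0,2] NP/(NP\PP)   >
      [0,1] "cat" : (NP/(NP\PP))/NP
      [1,2] "park" : NP
    [2,3] "slowly" : NP\PP
  [3,4] "that" : S\NP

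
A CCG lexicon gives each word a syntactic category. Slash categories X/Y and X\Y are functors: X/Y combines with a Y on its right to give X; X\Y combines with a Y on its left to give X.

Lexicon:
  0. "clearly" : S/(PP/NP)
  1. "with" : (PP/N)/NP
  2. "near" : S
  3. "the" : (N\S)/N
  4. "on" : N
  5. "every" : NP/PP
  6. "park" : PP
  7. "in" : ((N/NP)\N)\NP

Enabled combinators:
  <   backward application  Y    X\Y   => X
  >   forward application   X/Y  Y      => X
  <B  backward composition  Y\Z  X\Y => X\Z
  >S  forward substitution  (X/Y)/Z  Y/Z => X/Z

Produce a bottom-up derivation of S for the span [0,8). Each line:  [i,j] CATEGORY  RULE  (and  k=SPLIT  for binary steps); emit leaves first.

[0,8] S   >
  [0,1] "clearly" : S/(PP/NP)
  [1,8] PP/NP   >S
    [1,2] "with" : (PP/N)/NP
    [2,8] N/NP   <
      [2,5] N   <
        [2,3] "near" : S
        [3,5] N\S   >
          [3,4] "the" : (N\S)/N
          [4,5] "on" : N
      [5,8] (N/NP)\N   <
        [5,7] NP   >
          [5,6] "every" : NP/PP
          [6,7] "park" : PP
        [7,8] "in" : ((N/NP)\N)\NP

[0,1] S/(PP/NP)  lex  "clearly"
[1,2] (PP/N)/NP  lex  "with"
[2,3] S  lex  "near"
[3,4] (N\S)/N  lex  "the"
[4,5] N  lex  "on"
[3,5] N\S  >  k=4
[2,5] N  <  k=3
[5,6] NP/PP  lex  "every"
[6,7] PP  lex  "park"
[5,7] NP  >  k=6
[7,8] ((N/NP)\N)\NP  lex  "in"
[5,8] (N/NP)\N  <  k=7
[2,8] N/NP  <  k=5
[1,8] PP/NP  >S  k=2
[0,8] S  >  k=1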